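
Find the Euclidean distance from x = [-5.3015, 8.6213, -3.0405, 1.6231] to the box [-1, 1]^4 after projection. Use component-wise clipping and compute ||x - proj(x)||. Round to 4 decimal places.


Project each component onto [-1, 1].
clip(-5.3015) = -1.0, clip(8.6213) = 1.0, clip(-3.0405) = -1.0, clip(1.6231) = 1.0
Projection = [-1.0, 1.0, -1.0, 1.0]
Squared diffs: [18.5029, 58.0842, 4.1636, 0.3883]
Distance = sqrt(81.139) = 9.0077


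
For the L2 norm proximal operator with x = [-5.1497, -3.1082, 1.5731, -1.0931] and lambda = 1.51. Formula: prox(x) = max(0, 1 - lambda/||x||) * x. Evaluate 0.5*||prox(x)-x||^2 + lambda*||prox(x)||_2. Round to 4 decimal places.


Step 1: Compute ||x||.
||x|| = 6.3127
Step 2: Compute scaling factor.
scale = max(0, 1 - 1.51/6.3127) = 0.7608
Step 3: prox(x) = [-3.9179, -2.3647, 1.1968, -0.8316]
||prox(x)|| = 4.8027
Step 4: Proximal objective.
0.5*||prox-x||^2 = 1.1401
lambda*||prox|| = 7.2521
Total = 8.3921


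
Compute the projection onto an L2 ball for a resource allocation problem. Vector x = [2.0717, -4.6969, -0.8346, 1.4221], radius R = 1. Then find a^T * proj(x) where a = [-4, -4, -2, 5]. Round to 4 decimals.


Step 1: Compute ||x|| (intermediates to 6 decimals).
||x|| = sqrt(2.0717^2 + (-4.6969)^2 + (-0.8346)^2 + 1.4221^2) = 5.391821
Step 2: Project.
Since ||x|| > R, scale = R/||x|| = 1/5.391821 = 0.185466, proj(x) = scale * x
proj(x) = [0.38423, -0.871115, -0.15479, 0.263751]
Step 3: Dot product.
a^T * proj(x) = -4*0.38423 - 4*(-0.871115) - 2*(-0.15479) + 5*0.263751 = 3.5759


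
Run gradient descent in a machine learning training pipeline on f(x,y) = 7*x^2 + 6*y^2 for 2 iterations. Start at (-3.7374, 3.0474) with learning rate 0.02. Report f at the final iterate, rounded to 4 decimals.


Gradient descent on f(x,y) = 7*x^2 + 6*y^2.
Starting point: (-3.7374, 3.0474), alpha = 0.02
Step 1: grad_x = 2*7*-3.7374 = -52.3236, grad_y = 2*6*3.0474 = 36.5688
  x_1 = -3.7374 - 0.02*-52.3236 = -2.6909
  y_1 = 3.0474 - 0.02*36.5688 = 2.316
Step 2: grad_x = 2*7*-2.6909 = -37.673, grad_y = 2*6*2.316 = 27.7923
  x_2 = -2.6909 - 0.02*-37.673 = -1.9375
  y_2 = 2.316 - 0.02*27.7923 = 1.7602
f(-1.9375, 1.7602) = 7*(-1.9375)^2 + 6*1.7602^2 = 44.8658


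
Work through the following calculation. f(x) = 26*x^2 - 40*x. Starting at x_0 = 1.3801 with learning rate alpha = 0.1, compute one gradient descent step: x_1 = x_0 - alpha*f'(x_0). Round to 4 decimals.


We compute the gradient at x_0 and apply the update.
f'(x) = 52*x - 40
f'(1.3801) = 52*1.3801 - 40 = 31.7652
x_1 = 1.3801 - 0.1*31.7652 = -1.7964


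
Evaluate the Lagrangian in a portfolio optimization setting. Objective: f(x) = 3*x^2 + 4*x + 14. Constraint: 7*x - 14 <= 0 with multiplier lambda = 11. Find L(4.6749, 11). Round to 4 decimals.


Step 1: Evaluate f(x).
f(4.6749) = 3*4.6749^2 + 4*4.6749 + 14 = 98.2637
Step 2: Evaluate g(x).
g(4.6749) = 7*4.6749 - 14 = 18.7243
Step 3: Compute Lagrangian.
L = 98.2637 + 11*18.7243 = 304.231


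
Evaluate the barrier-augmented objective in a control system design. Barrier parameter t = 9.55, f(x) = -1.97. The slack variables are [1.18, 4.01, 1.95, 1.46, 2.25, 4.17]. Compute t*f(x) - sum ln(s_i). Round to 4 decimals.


Step 1: Compute log-barrier.
ln values: [0.1655, 1.3888, 0.6678, 0.3784, 0.8109, 1.4279]
phi = -(0.1655 + 1.3888 + 0.6678 + 0.3784 + 0.8109 + 1.4279) = -4.8394
Step 2: Compute augmented objective.
t*f(x) = 9.55*-1.97 = -18.8135
Total = -18.8135 - 4.8394 = -23.6529


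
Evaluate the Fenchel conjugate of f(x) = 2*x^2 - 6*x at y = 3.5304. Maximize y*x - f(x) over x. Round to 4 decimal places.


f*(y) = sup_x {y*x - a*x^2 - b*x} = sup_x {(y-b)*x - a*x^2}
FOC: (y - b) - 2a*x = 0 => x* = (y - b)/(2a)
x* = (3.5304 + 6)/(2*2) = 2.3826
f*(3.5304) = (y-b)^2/(4a) = (3.5304 + 6)^2/(4*2)
= 90.8285/8 = 11.3536


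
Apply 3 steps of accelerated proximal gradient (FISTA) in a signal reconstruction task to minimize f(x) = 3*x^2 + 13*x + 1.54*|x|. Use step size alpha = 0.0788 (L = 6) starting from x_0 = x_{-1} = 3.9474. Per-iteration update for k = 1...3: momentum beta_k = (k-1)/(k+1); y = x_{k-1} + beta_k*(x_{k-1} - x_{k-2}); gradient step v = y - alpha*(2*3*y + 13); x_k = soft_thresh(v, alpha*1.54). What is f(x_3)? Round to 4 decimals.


FISTA on f(x) = 3*x^2 + 13*x + 1.54*|x|
L = 6, alpha = 0.0788
Iteration 1: beta = 0.0, y = 3.9474 + 0.0*(3.9474 - 3.9474) = 3.9474
  grad(y) = 36.6844, v = y - alpha*grad = 1.0567
  prox(v) = soft_thresh(1.0567, 0.1214) = 0.9353
Iteration 2: beta = 0.3333, y = 0.9353 + 0.3333*(0.9353 - 3.9474) = -0.0687
  grad(y) = 12.5877, v = y - alpha*grad = -1.0606
  prox(v) = soft_thresh(-1.0606, 0.1214) = -0.9393
Iteration 3: beta = 0.5, y = -0.9393 + 0.5*(-0.9393 - 0.9353) = -1.8766
  grad(y) = 1.7406, v = y - alpha*grad = -2.0137
  prox(v) = soft_thresh(-2.0137, 0.1214) = -1.8924
f(x_3) = 3*(-1.8924)^2 + 13*(-1.8924) + 1.54*|-1.8924| = -10.9434


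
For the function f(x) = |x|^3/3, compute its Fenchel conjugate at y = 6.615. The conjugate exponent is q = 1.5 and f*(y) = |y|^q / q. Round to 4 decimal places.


The conjugate exponent q satisfies 1/p + 1/q = 1.
p = 3, so q = 3/(3 - 1) = 1.5
|y|^q = 6.615^1.5 = 17.0135
f*(6.615) = 17.0135 / 1.5 = 11.3424


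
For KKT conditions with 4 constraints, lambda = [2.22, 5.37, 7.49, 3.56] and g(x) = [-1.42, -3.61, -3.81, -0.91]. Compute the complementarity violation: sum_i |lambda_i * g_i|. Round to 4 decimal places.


KKT complementary slackness check:
lambda_1 * g_1 = 2.22 * -1.42 = -3.1524
lambda_2 * g_2 = 5.37 * -3.61 = -19.3857
lambda_3 * g_3 = 7.49 * -3.81 = -28.5369
lambda_4 * g_4 = 3.56 * -0.91 = -3.2396
Total violation = 3.1524 + 19.3857 + 28.5369 + 3.2396 = 54.3146


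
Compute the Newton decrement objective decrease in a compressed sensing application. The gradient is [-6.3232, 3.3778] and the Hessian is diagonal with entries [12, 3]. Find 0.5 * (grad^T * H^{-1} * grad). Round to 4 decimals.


Step 1: H is diagonal, so H^(-1) * g = [-0.5269, 1.1259].
Step 2: g^T H^(-1) g = sum_i g_i^2 / H_ii
  = (-6.3232)^2/12 + (3.3778)^2/3
  = 3.3319 + 3.8032 = 7.1351
Step 3: Objective decrease = 0.5 * g^T H^(-1) g = 3.5675


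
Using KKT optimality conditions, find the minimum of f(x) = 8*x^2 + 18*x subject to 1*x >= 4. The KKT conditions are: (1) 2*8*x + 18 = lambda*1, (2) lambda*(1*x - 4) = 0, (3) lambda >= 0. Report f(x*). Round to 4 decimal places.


Step 1: Try lambda = 0 (constraint inactive).
x_unc = -18/(2*8) = -1.125
Check: 1*-1.125 = -1.125 < 4 -- violated!
Step 2: Constraint must be active: 1*x = 4
x* = 4/1 = 4.0
lambda = (2*8*4.0 + 18)/1 = 82.0
Step 3: Compute optimal value.
f(x*) = 8*4.0^2 + 18*4.0 = 200.0


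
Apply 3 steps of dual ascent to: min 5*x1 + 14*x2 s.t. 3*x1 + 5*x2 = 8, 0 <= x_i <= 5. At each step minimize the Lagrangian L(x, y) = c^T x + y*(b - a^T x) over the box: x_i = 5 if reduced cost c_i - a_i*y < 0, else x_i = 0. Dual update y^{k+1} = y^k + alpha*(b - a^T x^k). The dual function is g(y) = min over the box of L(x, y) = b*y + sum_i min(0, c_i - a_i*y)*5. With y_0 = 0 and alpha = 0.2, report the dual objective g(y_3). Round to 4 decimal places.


Dual ascent for LP: min 5*x1 + 14*x2, 3*x1 + 5*x2 = 8, 0 <= x_i <= 5
Step 1: y^k = 0.0, reduced costs: (5.0, 14.0)
  x^k = (0.0, 0.0), subgradient = b - a^T x = 8.0
  y^{k+1} = 0.0 + 0.2*8.0 = 1.6
Step 2: y^k = 1.6, reduced costs: (0.2, 6.0)
  x^k = (0.0, 0.0), subgradient = b - a^T x = 8.0
  y^{k+1} = 1.6 + 0.2*8.0 = 3.2
Step 3: y^k = 3.2, reduced costs: (-4.6, -2.0)
  x^k = (5.0, 5.0), subgradient = b - a^T x = -32.0
  y^{k+1} = 3.2 + 0.2*-32.0 = -3.2
Dual objective at y_3 = -3.2: reduced costs (14.6, 30.0), box minimizer x = (0.0, 0.0)
g(y_3) = b*y + (c1 - a1*y)*x1 + (c2 - a2*y)*x2 = 8*(-3.2) + 14.6*0.0 + 30.0*0.0 = -25.6 + 0.0 + 0.0 = -25.6


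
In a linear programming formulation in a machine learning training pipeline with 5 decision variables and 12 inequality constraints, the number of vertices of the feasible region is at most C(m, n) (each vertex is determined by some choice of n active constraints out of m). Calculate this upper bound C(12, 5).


Each vertex corresponds to some choice of n active constraints out of m, so the number of vertices is at most C(m, n) = m! / (n!(m-n)!).
m = 12, n = 5
Numerator: 12 * 11 * 10 * 9 * 8
Denominator: 5! = 120
C(12, 5) = 792


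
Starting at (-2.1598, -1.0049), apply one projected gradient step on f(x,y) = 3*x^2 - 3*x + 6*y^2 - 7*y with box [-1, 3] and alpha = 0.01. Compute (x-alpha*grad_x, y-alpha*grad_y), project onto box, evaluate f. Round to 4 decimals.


Step 1: Compute gradient at (-2.1598, -1.0049).
grad_x = 2*3*-2.1598 - 3 = -15.9588
grad_y = 2*6*-1.0049 - 7 = -19.0588
Step 2: Gradient step.
x_raw = -2.1598 - 0.01*-15.9588 = -2.0002
y_raw = -1.0049 - 0.01*-19.0588 = -0.8143
Step 3: Project onto [-1, 3].
x_proj = clip(-2.0002) = -1.0
y_proj = clip(-0.8143) = -0.8143
Step 4: Evaluate f.
f(-1.0, -0.8143) = 15.6788


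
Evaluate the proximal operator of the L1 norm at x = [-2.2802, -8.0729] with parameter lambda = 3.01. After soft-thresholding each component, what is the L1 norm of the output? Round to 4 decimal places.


Soft-thresholding with lambda = 3.01:
prox(-2.2802) = sign(-2.2802)*max(|-2.2802| - 3.01, 0) = 0.0
prox(-8.0729) = sign(-8.0729)*max(|-8.0729| - 3.01, 0) = -5.0629
prox(x) = [0.0, -5.0629]
||prox(x)||_1 = 0.0 + 5.0629 = 5.0629


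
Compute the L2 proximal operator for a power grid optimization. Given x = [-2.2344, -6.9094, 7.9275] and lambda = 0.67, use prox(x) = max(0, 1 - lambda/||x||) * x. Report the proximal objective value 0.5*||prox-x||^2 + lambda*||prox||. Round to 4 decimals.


Step 1: Compute ||x||.
||x|| = 10.7507
Step 2: Compute scaling factor.
scale = max(0, 1 - 0.67/10.7507) = 0.9377
Step 3: prox(x) = [-2.0951, -6.4788, 7.4334]
||prox(x)|| = 10.0807
Step 4: Proximal objective.
0.5*||prox-x||^2 = 0.2245
lambda*||prox|| = 6.7541
Total = 6.9785


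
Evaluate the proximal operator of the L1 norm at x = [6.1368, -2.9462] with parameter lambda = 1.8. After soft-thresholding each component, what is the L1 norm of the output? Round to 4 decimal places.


Soft-thresholding with lambda = 1.8:
prox(6.1368) = sign(6.1368)*max(|6.1368| - 1.8, 0) = 4.3368
prox(-2.9462) = sign(-2.9462)*max(|-2.9462| - 1.8, 0) = -1.1462
prox(x) = [4.3368, -1.1462]
||prox(x)||_1 = 4.3368 + 1.1462 = 5.483


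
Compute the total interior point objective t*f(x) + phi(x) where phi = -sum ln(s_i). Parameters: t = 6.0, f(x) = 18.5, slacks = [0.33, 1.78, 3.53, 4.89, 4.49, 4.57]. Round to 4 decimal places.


Step 1: Compute log-barrier.
ln values: [-1.1087, 0.5766, 1.2613, 1.5872, 1.5019, 1.5195]
phi = -(-1.1087 + 0.5766 + 1.2613 + 1.5872 + 1.5019 + 1.5195) = -5.3378
Step 2: Compute augmented objective.
t*f(x) = 6.0*18.5 = 111.0
Total = 111.0 - 5.3378 = 105.6622


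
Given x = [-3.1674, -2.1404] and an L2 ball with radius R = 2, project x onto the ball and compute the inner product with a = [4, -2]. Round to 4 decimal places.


Step 1: Compute ||x|| (intermediates to 6 decimals).
||x|| = sqrt((-3.1674)^2 + (-2.1404)^2) = 3.822792
Step 2: Project.
Since ||x|| > R, scale = R/||x|| = 2/3.822792 = 0.523178, proj(x) = scale * x
proj(x) = [-1.657114, -1.11981]
Step 3: Dot product.
a^T * proj(x) = 4*(-1.657114) - 2*(-1.11981) = -4.3888


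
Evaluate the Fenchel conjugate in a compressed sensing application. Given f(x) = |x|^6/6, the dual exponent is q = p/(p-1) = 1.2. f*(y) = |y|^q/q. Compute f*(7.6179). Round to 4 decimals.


The conjugate exponent q satisfies 1/p + 1/q = 1.
p = 6, so q = 6/(6 - 1) = 1.2
|y|^q = 7.6179^1.2 = 11.4341
f*(7.6179) = 11.4341 / 1.2 = 9.5284


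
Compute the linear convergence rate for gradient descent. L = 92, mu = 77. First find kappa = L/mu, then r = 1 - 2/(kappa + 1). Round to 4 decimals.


Step 1: Compute the condition number.
kappa = L/mu = 92/77 = 1.1948
Step 2: Compute the convergence rate.
r = 1 - 2/(kappa + 1) = 1 - 2*mu/(L + mu) = (L - mu)/(L + mu) = 15/169 = 0.0888


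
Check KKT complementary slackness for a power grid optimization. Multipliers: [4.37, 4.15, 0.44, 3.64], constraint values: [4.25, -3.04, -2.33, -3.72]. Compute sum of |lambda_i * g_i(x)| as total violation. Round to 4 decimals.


KKT complementary slackness check:
lambda_1 * g_1 = 4.37 * 4.25 = 18.5725
lambda_2 * g_2 = 4.15 * -3.04 = -12.616
lambda_3 * g_3 = 0.44 * -2.33 = -1.0252
lambda_4 * g_4 = 3.64 * -3.72 = -13.5408
Total violation = 18.5725 + 12.616 + 1.0252 + 13.5408 = 45.7545


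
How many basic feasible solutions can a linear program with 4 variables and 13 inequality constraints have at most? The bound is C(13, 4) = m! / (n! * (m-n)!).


Each vertex corresponds to some choice of n active constraints out of m, so the number of vertices is at most C(m, n) = m! / (n!(m-n)!).
m = 13, n = 4
Numerator: 13 * 12 * 11 * 10
Denominator: 4! = 24
C(13, 4) = 715


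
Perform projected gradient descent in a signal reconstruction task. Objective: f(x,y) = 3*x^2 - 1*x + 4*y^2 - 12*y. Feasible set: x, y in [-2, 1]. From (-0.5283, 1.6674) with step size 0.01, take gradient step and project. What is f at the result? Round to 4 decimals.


Step 1: Compute gradient at (-0.5283, 1.6674).
grad_x = 2*3*-0.5283 - 1 = -4.1698
grad_y = 2*4*1.6674 - 12 = 1.3392
Step 2: Gradient step.
x_raw = -0.5283 - 0.01*-4.1698 = -0.4866
y_raw = 1.6674 - 0.01*1.3392 = 1.654
Step 3: Project onto [-2, 1].
x_proj = clip(-0.4866) = -0.4866
y_proj = clip(1.654) = 1.0
Step 4: Evaluate f.
f(-0.4866, 1.0) = -6.8031


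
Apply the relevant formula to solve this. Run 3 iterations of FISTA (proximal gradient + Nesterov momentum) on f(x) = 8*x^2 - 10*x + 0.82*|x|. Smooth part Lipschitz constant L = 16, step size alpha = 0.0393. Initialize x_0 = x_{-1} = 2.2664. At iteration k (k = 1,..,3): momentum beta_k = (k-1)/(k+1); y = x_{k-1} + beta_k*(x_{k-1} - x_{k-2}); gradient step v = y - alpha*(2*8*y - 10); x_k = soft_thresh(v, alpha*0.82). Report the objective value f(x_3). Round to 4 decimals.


FISTA on f(x) = 8*x^2 - 10*x + 0.82*|x|
L = 16, alpha = 0.0393
Iteration 1: beta = 0.0, y = 2.2664 + 0.0*(2.2664 - 2.2664) = 2.2664
  grad(y) = 26.2624, v = y - alpha*grad = 1.2343
  prox(v) = soft_thresh(1.2343, 0.0322) = 1.2021
Iteration 2: beta = 0.3333, y = 1.2021 + 0.3333*(1.2021 - 2.2664) = 0.8473
  grad(y) = 3.5565, v = y - alpha*grad = 0.7075
  prox(v) = soft_thresh(0.7075, 0.0322) = 0.6753
Iteration 3: beta = 0.5, y = 0.6753 + 0.5*(0.6753 - 1.2021) = 0.4119
  grad(y) = -3.4096, v = y - alpha*grad = 0.5459
  prox(v) = soft_thresh(0.5459, 0.0322) = 0.5137
f(x_3) = 8*0.5137^2 - 10*0.5137 + 0.82*|0.5137| = -2.6046


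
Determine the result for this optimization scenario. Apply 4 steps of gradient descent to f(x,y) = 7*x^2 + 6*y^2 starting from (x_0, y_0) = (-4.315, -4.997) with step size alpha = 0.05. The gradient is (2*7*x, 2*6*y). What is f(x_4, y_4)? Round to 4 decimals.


Gradient descent on f(x,y) = 7*x^2 + 6*y^2.
Starting point: (-4.315, -4.997), alpha = 0.05
Step 1: grad_x = 2*7*-4.315 = -60.41, grad_y = 2*6*-4.997 = -59.964
  x_1 = -4.315 - 0.05*-60.41 = -1.2945
  y_1 = -4.997 - 0.05*-59.964 = -1.9988
Step 2: grad_x = 2*7*-1.2945 = -18.123, grad_y = 2*6*-1.9988 = -23.9856
  x_2 = -1.2945 - 0.05*-18.123 = -0.3884
  y_2 = -1.9988 - 0.05*-23.9856 = -0.7995
Step 3: grad_x = 2*7*-0.3884 = -5.4369, grad_y = 2*6*-0.7995 = -9.5942
  x_3 = -0.3884 - 0.05*-5.4369 = -0.1165
  y_3 = -0.7995 - 0.05*-9.5942 = -0.3198
Step 4: grad_x = 2*7*-0.1165 = -1.6311, grad_y = 2*6*-0.3198 = -3.8377
  x_4 = -0.1165 - 0.05*-1.6311 = -0.035
  y_4 = -0.3198 - 0.05*-3.8377 = -0.1279
f(-0.035, -0.1279) = 7*(-0.035)^2 + 6*(-0.1279)^2 = 0.1067


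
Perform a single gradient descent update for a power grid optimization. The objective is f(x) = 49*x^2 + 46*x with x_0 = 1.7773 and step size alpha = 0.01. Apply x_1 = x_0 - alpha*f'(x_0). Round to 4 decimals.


We compute the gradient at x_0 and apply the update.
f'(x) = 98*x + 46
f'(1.7773) = 98*1.7773 + 46 = 220.1754
x_1 = 1.7773 - 0.01*220.1754 = -0.4245


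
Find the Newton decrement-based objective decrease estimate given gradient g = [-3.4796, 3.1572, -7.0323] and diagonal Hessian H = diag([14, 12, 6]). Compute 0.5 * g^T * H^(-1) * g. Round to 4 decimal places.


Step 1: H is diagonal, so H^(-1) * g = [-0.2485, 0.2631, -1.1721].
Step 2: g^T H^(-1) g = sum_i g_i^2 / H_ii
  = (-3.4796)^2/14 + (3.1572)^2/12 + (-7.0323)^2/6
  = 0.8648 + 0.8307 + 8.2422 = 9.9377
Step 3: Objective decrease = 0.5 * g^T H^(-1) g = 4.9688


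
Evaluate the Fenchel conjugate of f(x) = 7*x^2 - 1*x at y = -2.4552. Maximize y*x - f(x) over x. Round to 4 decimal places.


f*(y) = sup_x {y*x - a*x^2 - b*x} = sup_x {(y-b)*x - a*x^2}
FOC: (y - b) - 2a*x = 0 => x* = (y - b)/(2a)
x* = (-2.4552 + 1)/(2*7) = -0.1039
f*(-2.4552) = (y-b)^2/(4a) = (-2.4552 + 1)^2/(4*7)
= 2.1176/28 = 0.0756


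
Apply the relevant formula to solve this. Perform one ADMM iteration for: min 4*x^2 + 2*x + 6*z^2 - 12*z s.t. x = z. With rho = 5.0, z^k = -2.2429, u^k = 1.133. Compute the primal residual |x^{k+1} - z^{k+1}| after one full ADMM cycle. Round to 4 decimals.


ADMM iteration with rho = 5.0, z^k = -2.2429, u^k = 1.133
Step 1: x-update.
Minimize 4*x^2 + 2*x + (5.0/2)*(x + 2.2429 + 1.133)^2
FOC: (2*4 + 5.0)*x = -2 + 5.0*(-2.2429 - 1.133)
x^{k+1} = -1.4523
Step 2: z-update.
Minimize 6*z^2 - 12*z + (5.0/2)*(-1.4523 - z + 1.133)^2
FOC: (2*6 + 5.0)*z = 12 + 5.0*(-1.4523 + 1.133)
z^{k+1} = 0.612
Step 3: u-update.
u^{k+1} = 1.133 - 1.4523 - 0.612 = -0.9312
Step 4: Primal residual = |-1.4523 - 0.612| = 2.0642


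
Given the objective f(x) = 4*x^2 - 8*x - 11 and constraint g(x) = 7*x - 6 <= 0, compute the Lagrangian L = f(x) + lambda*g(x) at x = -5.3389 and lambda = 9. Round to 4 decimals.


Step 1: Evaluate f(x).
f(-5.3389) = 4*(-5.3389)^2 - 8*(-5.3389) - 11 = 145.7266
Step 2: Evaluate g(x).
g(-5.3389) = 7*-5.3389 - 6 = -43.3723
Step 3: Compute Lagrangian.
L = 145.7266 + 9*-43.3723 = -244.6241


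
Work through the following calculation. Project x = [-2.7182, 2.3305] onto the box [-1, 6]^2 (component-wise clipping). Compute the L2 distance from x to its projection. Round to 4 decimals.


Project each component onto [-1, 6].
clip(-2.7182) = -1.0, clip(2.3305) = 2.3305
Projection = [-1.0, 2.3305]
Squared diffs: [2.9522, 0.0]
Distance = sqrt(2.9522) = 1.7182


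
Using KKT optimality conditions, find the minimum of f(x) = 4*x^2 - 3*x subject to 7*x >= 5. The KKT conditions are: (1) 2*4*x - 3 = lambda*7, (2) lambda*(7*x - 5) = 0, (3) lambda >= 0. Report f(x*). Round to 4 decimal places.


Step 1: Try lambda = 0 (constraint inactive).
x_unc = 3/(2*4) = 0.375
Check: 7*0.375 = 2.625 < 5 -- violated!
Step 2: Constraint must be active: 7*x = 5
x* = 5/7 = 0.7143 (rounded; the exact value 5/7 is used below)
lambda = (2*4*(5/7) - 3)/7 = 0.3878
Step 3: Compute optimal value.
f(x*) = 4*(5/7)^2 - 3*(5/7) = -0.102


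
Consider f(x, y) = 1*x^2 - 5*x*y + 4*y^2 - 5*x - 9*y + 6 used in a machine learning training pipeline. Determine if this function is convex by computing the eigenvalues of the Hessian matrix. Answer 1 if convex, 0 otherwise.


The Hessian of f(x,y) = 1*x^2 - 5*x*y + 4*y^2 - 5*x - 9*y + 6 is:
H = [[2, -5], [-5, 8]]
Trace = 2 + 8 = 10
Determinant = 2*8 - (-5)^2 = -9
Discriminant = (10)^2 - 4*-9 = 136.0
Eigenvalues: lambda_1 = -0.831, lambda_2 = 10.831
The function is not convex.

0


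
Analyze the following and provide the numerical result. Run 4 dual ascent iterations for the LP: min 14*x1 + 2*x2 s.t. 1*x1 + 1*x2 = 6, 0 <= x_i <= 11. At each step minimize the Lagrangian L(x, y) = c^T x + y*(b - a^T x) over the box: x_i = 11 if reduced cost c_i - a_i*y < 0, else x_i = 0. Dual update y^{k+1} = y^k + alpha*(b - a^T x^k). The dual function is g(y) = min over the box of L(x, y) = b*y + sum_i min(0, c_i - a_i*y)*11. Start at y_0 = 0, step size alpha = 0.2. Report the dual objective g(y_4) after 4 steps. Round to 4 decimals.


Dual ascent for LP: min 14*x1 + 2*x2, 1*x1 + 1*x2 = 6, 0 <= x_i <= 11
Step 1: y^k = 0.0, reduced costs: (14.0, 2.0)
  x^k = (0.0, 0.0), subgradient = b - a^T x = 6.0
  y^{k+1} = 0.0 + 0.2*6.0 = 1.2
Step 2: y^k = 1.2, reduced costs: (12.8, 0.8)
  x^k = (0.0, 0.0), subgradient = b - a^T x = 6.0
  y^{k+1} = 1.2 + 0.2*6.0 = 2.4
Step 3: y^k = 2.4, reduced costs: (11.6, -0.4)
  x^k = (0.0, 11.0), subgradient = b - a^T x = -5.0
  y^{k+1} = 2.4 + 0.2*-5.0 = 1.4
Step 4: y^k = 1.4, reduced costs: (12.6, 0.6)
  x^k = (0.0, 0.0), subgradient = b - a^T x = 6.0
  y^{k+1} = 1.4 + 0.2*6.0 = 2.6
Dual objective at y_4 = 2.6: reduced costs (11.4, -0.6), box minimizer x = (0.0, 11.0)
g(y_4) = b*y + (c1 - a1*y)*x1 + (c2 - a2*y)*x2 = 6*2.6 + 11.4*0.0 + (-0.6)*11.0 = 15.6 + 0.0 - 6.6 = 9.0


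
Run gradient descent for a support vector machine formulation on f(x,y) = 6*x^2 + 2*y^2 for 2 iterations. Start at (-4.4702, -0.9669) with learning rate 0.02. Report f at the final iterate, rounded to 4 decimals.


Gradient descent on f(x,y) = 6*x^2 + 2*y^2.
Starting point: (-4.4702, -0.9669), alpha = 0.02
Step 1: grad_x = 2*6*-4.4702 = -53.6424, grad_y = 2*2*-0.9669 = -3.8676
  x_1 = -4.4702 - 0.02*-53.6424 = -3.3974
  y_1 = -0.9669 - 0.02*-3.8676 = -0.8895
Step 2: grad_x = 2*6*-3.3974 = -40.7682, grad_y = 2*2*-0.8895 = -3.5582
  x_2 = -3.3974 - 0.02*-40.7682 = -2.582
  y_2 = -0.8895 - 0.02*-3.5582 = -0.8184
f(-2.582, -0.8184) = 6*(-2.582)^2 + 2*(-0.8184)^2 = 41.3395


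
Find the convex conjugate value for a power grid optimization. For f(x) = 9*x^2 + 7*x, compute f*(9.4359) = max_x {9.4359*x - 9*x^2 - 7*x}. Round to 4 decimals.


f*(y) = sup_x {y*x - a*x^2 - b*x} = sup_x {(y-b)*x - a*x^2}
FOC: (y - b) - 2a*x = 0 => x* = (y - b)/(2a)
x* = (9.4359 - 7)/(2*9) = 0.1353
f*(9.4359) = (y-b)^2/(4a) = (9.4359 - 7)^2/(4*9)
= 5.9336/36 = 0.1648


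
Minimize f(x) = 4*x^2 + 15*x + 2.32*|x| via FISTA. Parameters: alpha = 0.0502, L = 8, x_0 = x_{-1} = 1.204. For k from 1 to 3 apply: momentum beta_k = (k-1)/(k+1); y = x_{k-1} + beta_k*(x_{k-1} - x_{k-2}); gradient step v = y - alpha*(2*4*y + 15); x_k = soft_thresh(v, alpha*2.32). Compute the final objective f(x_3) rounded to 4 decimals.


FISTA on f(x) = 4*x^2 + 15*x + 2.32*|x|
L = 8, alpha = 0.0502
Iteration 1: beta = 0.0, y = 1.204 + 0.0*(1.204 - 1.204) = 1.204
  grad(y) = 24.632, v = y - alpha*grad = -0.0325
  prox(v) = soft_thresh(-0.0325, 0.1165) = 0.0
Iteration 2: beta = 0.3333, y = 0.0 + 0.3333*(0.0 - 1.204) = -0.4013
  grad(y) = 11.7893, v = y - alpha*grad = -0.9932
  prox(v) = soft_thresh(-0.9932, 0.1165) = -0.8767
Iteration 3: beta = 0.5, y = -0.8767 + 0.5*(-0.8767 - 0.0) = -1.315
  grad(y) = 4.4797, v = y - alpha*grad = -1.5399
  prox(v) = soft_thresh(-1.5399, 0.1165) = -1.4235
f(x_3) = 4*(-1.4235)^2 + 15*(-1.4235) + 2.32*|-1.4235| = -9.9445


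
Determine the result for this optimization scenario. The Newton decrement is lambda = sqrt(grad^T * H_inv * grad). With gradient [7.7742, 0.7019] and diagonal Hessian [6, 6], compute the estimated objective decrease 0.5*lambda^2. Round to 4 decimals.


Step 1: H is diagonal, so H^(-1) * g = [1.2957, 0.117].
Step 2: g^T H^(-1) g = sum_i g_i^2 / H_ii
  = (7.7742)^2/6 + (0.7019)^2/6
  = 10.073 + 0.0821 = 10.1551
Step 3: Objective decrease = 0.5 * g^T H^(-1) g = 5.0776


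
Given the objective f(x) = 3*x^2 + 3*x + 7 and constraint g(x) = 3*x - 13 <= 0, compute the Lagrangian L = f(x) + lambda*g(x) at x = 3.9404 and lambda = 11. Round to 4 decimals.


Step 1: Evaluate f(x).
f(3.9404) = 3*3.9404^2 + 3*3.9404 + 7 = 65.4015
Step 2: Evaluate g(x).
g(3.9404) = 3*3.9404 - 13 = -1.1788
Step 3: Compute Lagrangian.
L = 65.4015 + 11*-1.1788 = 52.4347


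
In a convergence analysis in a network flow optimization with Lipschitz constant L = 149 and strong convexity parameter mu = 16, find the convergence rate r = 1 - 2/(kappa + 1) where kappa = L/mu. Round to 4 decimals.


Step 1: Compute the condition number.
kappa = L/mu = 149/16 = 9.3125
Step 2: Compute the convergence rate.
r = 1 - 2/(kappa + 1) = 1 - 2*mu/(L + mu) = (L - mu)/(L + mu) = 133/165 = 0.8061


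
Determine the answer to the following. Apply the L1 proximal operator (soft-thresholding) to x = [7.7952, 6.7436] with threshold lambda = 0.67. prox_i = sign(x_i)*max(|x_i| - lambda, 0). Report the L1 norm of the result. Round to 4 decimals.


Soft-thresholding with lambda = 0.67:
prox(7.7952) = sign(7.7952)*max(|7.7952| - 0.67, 0) = 7.1252
prox(6.7436) = sign(6.7436)*max(|6.7436| - 0.67, 0) = 6.0736
prox(x) = [7.1252, 6.0736]
||prox(x)||_1 = 7.1252 + 6.0736 = 13.1988


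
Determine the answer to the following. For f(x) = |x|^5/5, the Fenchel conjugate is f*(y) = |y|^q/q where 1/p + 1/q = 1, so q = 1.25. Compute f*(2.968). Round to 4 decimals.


The conjugate exponent q satisfies 1/p + 1/q = 1.
p = 5, so q = 5/(5 - 1) = 1.25
|y|^q = 2.968^1.25 = 3.8956
f*(2.968) = 3.8956 / 1.25 = 3.1165


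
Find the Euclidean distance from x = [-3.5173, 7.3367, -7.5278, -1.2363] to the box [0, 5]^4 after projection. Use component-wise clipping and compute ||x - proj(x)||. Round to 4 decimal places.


Project each component onto [0, 5].
clip(-3.5173) = 0.0, clip(7.3367) = 5.0, clip(-7.5278) = 0.0, clip(-1.2363) = 0.0
Projection = [0.0, 5.0, 0.0, 0.0]
Squared diffs: [12.3714, 5.4602, 56.6678, 1.5284]
Distance = sqrt(76.0278) = 8.7194


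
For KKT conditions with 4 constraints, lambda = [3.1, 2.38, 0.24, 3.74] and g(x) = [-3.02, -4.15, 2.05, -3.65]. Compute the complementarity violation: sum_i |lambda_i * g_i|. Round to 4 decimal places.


KKT complementary slackness check:
lambda_1 * g_1 = 3.1 * -3.02 = -9.362
lambda_2 * g_2 = 2.38 * -4.15 = -9.877
lambda_3 * g_3 = 0.24 * 2.05 = 0.492
lambda_4 * g_4 = 3.74 * -3.65 = -13.651
Total violation = 9.362 + 9.877 + 0.492 + 13.651 = 33.382


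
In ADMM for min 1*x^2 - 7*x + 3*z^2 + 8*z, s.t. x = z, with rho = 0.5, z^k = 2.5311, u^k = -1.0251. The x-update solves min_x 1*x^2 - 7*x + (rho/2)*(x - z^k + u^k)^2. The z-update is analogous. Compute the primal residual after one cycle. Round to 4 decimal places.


ADMM iteration with rho = 0.5, z^k = 2.5311, u^k = -1.0251
Step 1: x-update.
Minimize 1*x^2 - 7*x + (0.5/2)*(x - 2.5311 - 1.0251)^2
FOC: (2*1 + 0.5)*x = 7 + 0.5*(2.5311 + 1.0251)
x^{k+1} = 3.5112
Step 2: z-update.
Minimize 3*z^2 + 8*z + (0.5/2)*(3.5112 - z - 1.0251)^2
FOC: (2*3 + 0.5)*z = -8 + 0.5*(3.5112 - 1.0251)
z^{k+1} = -1.0395
Step 3: u-update.
u^{k+1} = -1.0251 + 3.5112 + 1.0395 = 3.5257
Step 4: Primal residual = |3.5112 + 1.0395| = 4.5508


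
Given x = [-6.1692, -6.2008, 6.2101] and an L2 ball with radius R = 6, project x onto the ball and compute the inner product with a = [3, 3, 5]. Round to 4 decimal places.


Step 1: Compute ||x|| (intermediates to 6 decimals).
||x|| = sqrt((-6.1692)^2 + (-6.2008)^2 + 6.2101^2) = 10.727269
Step 2: Project.
Since ||x|| > R, scale = R/||x|| = 6/10.727269 = 0.559322, proj(x) = scale * x
proj(x) = [-3.450569, -3.468244, 3.473446]
Step 3: Dot product.
a^T * proj(x) = 3*(-3.450569) + 3*(-3.468244) + 5*3.473446 = -3.3892


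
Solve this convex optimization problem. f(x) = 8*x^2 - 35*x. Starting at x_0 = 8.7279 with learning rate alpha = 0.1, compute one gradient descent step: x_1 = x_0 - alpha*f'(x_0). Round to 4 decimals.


We compute the gradient at x_0 and apply the update.
f'(x) = 16*x - 35
f'(8.7279) = 16*8.7279 - 35 = 104.6464
x_1 = 8.7279 - 0.1*104.6464 = -1.7367


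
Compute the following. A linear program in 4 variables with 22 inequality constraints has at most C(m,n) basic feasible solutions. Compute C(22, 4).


Each vertex corresponds to some choice of n active constraints out of m, so the number of vertices is at most C(m, n) = m! / (n!(m-n)!).
m = 22, n = 4
Numerator: 22 * 21 * 20 * 19
Denominator: 4! = 24
C(22, 4) = 7315


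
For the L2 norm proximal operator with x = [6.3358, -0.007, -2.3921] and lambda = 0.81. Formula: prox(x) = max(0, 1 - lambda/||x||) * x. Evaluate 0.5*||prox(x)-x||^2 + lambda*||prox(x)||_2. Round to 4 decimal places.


Step 1: Compute ||x||.
||x|| = 6.7723
Step 2: Compute scaling factor.
scale = max(0, 1 - 0.81/6.7723) = 0.8804
Step 3: prox(x) = [5.578, -0.0062, -2.106]
||prox(x)|| = 5.9623
Step 4: Proximal objective.
0.5*||prox-x||^2 = 0.3281
lambda*||prox|| = 4.8295
Total = 5.1575


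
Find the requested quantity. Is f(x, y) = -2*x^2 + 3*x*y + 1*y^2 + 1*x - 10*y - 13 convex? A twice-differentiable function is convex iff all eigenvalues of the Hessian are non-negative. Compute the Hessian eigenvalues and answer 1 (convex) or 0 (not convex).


The Hessian of f(x,y) = -2*x^2 + 3*x*y + 1*y^2 + 1*x - 10*y - 13 is:
H = [[-4, 3], [3, 2]]
Trace = -4 + 2 = -2
Determinant = -4*2 - (3)^2 = -17
Discriminant = (-2)^2 - 4*-17 = 72.0
Eigenvalues: lambda_1 = -5.2426, lambda_2 = 3.2426
The function is not convex.

0


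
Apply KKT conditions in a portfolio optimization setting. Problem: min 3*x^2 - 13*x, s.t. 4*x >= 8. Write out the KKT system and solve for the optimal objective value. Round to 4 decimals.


Step 1: Try lambda = 0 (constraint inactive).
Stationarity: 2*3*x - 13 = 0
x* = 13/(2*3) = 13/6 = 2.1667 (rounded; the exact value 13/6 is used below)
Check constraint: 4*2.1667 = 8.6668 >= 8 -- satisfied.
Step 2: Compute optimal value.
f(x*) = 3*(13/6)^2 - 13*(13/6) = -14.0833


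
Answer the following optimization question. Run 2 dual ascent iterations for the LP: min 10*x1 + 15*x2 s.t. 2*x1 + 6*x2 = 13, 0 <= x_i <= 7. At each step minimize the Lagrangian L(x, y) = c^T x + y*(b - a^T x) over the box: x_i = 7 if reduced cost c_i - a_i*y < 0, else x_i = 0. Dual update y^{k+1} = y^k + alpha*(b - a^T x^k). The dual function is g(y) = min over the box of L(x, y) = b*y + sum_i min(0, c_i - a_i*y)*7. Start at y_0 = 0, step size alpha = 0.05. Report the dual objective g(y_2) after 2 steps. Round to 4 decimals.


Dual ascent for LP: min 10*x1 + 15*x2, 2*x1 + 6*x2 = 13, 0 <= x_i <= 7
Step 1: y^k = 0.0, reduced costs: (10.0, 15.0)
  x^k = (0.0, 0.0), subgradient = b - a^T x = 13.0
  y^{k+1} = 0.0 + 0.05*13.0 = 0.65
Step 2: y^k = 0.65, reduced costs: (8.7, 11.1)
  x^k = (0.0, 0.0), subgradient = b - a^T x = 13.0
  y^{k+1} = 0.65 + 0.05*13.0 = 1.3
Dual objective at y_2 = 1.3: reduced costs (7.4, 7.2), box minimizer x = (0.0, 0.0)
g(y_2) = b*y + (c1 - a1*y)*x1 + (c2 - a2*y)*x2 = 13*1.3 + 7.4*0.0 + 7.2*0.0 = 16.9 + 0.0 + 0.0 = 16.9


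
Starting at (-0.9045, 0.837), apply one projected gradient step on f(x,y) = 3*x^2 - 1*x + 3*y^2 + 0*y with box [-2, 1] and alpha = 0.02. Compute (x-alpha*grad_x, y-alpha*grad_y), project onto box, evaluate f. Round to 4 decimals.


Step 1: Compute gradient at (-0.9045, 0.837).
grad_x = 2*3*-0.9045 - 1 = -6.427
grad_y = 2*3*0.837 + 0 = 5.022
Step 2: Gradient step.
x_raw = -0.9045 - 0.02*-6.427 = -0.776
y_raw = 0.837 - 0.02*5.022 = 0.7366
Step 3: Project onto [-2, 1].
x_proj = clip(-0.776) = -0.776
y_proj = clip(0.7366) = 0.7366
Step 4: Evaluate f.
f(-0.776, 0.7366) = 4.2099


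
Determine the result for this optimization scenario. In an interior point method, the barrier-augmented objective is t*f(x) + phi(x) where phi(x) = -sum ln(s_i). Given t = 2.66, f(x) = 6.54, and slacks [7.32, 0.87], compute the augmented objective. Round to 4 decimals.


Step 1: Compute log-barrier.
ln values: [1.9906, -0.1393]
phi = -(1.9906 - 0.1393) = -1.8513
Step 2: Compute augmented objective.
t*f(x) = 2.66*6.54 = 17.3964
Total = 17.3964 - 1.8513 = 15.5451


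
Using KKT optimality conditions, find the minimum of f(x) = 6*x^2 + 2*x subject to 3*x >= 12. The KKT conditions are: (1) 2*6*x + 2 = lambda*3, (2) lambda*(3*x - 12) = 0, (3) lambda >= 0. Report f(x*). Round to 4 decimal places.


Step 1: Try lambda = 0 (constraint inactive).
x_unc = -2/(2*6) = -0.1667
Check: 3*-0.1667 = -0.5001 < 12 -- violated!
Step 2: Constraint must be active: 3*x = 12
x* = 12/3 = 4.0
lambda = (2*6*4.0 + 2)/3 = 16.6667
Step 3: Compute optimal value.
f(x*) = 6*4.0^2 + 2*4.0 = 104.0


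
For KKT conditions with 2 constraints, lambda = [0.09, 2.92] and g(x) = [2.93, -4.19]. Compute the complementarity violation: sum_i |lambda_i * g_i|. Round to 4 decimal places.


KKT complementary slackness check:
lambda_1 * g_1 = 0.09 * 2.93 = 0.2637
lambda_2 * g_2 = 2.92 * -4.19 = -12.2348
Total violation = 0.2637 + 12.2348 = 12.4985


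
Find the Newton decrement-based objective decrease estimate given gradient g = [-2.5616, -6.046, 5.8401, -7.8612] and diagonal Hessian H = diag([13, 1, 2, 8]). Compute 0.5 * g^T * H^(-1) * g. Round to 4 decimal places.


Step 1: H is diagonal, so H^(-1) * g = [-0.197, -6.046, 2.9201, -0.9827].
Step 2: g^T H^(-1) g = sum_i g_i^2 / H_ii
  = (-2.5616)^2/13 + (-6.046)^2/1 + (5.8401)^2/2 + (-7.8612)^2/8
  = 0.5048 + 36.5541 + 17.0534 + 7.7248 = 61.8371
Step 3: Objective decrease = 0.5 * g^T H^(-1) g = 30.9185


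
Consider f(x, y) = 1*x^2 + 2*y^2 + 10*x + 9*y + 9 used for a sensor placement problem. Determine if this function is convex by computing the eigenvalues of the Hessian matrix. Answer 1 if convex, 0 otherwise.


The Hessian of f(x,y) = 1*x^2 + 2*y^2 + 10*x + 9*y + 9 is:
H = [[2, 0], [0, 4]]
Trace = 2 + 4 = 6
Determinant = 2*4 - (0)^2 = 8
Discriminant = (6)^2 - 4*8 = 4.0
Eigenvalues: lambda_1 = 2.0, lambda_2 = 4.0
The function is convex.

1


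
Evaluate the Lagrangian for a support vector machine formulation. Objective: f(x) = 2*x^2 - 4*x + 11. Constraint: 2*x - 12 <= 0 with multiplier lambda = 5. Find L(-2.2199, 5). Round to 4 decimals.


Step 1: Evaluate f(x).
f(-2.2199) = 2*(-2.2199)^2 - 4*(-2.2199) + 11 = 29.7355
Step 2: Evaluate g(x).
g(-2.2199) = 2*-2.2199 - 12 = -16.4398
Step 3: Compute Lagrangian.
L = 29.7355 + 5*-16.4398 = -52.4635


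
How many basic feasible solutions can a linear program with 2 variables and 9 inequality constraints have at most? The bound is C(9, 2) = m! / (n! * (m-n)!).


Each vertex corresponds to some choice of n active constraints out of m, so the number of vertices is at most C(m, n) = m! / (n!(m-n)!).
m = 9, n = 2
Numerator: 9 * 8
Denominator: 2! = 2
C(9, 2) = 36


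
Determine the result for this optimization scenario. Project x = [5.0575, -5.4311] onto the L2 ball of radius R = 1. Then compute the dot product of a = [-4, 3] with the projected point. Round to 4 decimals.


Step 1: Compute ||x|| (intermediates to 6 decimals).
||x|| = sqrt(5.0575^2 + (-5.4311)^2) = 7.421264
Step 2: Project.
Since ||x|| > R, scale = R/||x|| = 1/7.421264 = 0.134748, proj(x) = scale * x
proj(x) = [0.681488, -0.73183]
Step 3: Dot product.
a^T * proj(x) = -4*0.681488 + 3*(-0.73183) = -4.9214


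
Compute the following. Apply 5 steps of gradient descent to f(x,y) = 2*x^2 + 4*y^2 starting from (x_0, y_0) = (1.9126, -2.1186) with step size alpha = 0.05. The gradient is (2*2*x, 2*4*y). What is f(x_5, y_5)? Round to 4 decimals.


Gradient descent on f(x,y) = 2*x^2 + 4*y^2.
Starting point: (1.9126, -2.1186), alpha = 0.05
Step 1: grad_x = 2*2*1.9126 = 7.6504, grad_y = 2*4*-2.1186 = -16.9488
  x_1 = 1.9126 - 0.05*7.6504 = 1.5301
  y_1 = -2.1186 - 0.05*-16.9488 = -1.2712
Step 2: grad_x = 2*2*1.5301 = 6.1203, grad_y = 2*4*-1.2712 = -10.1693
  x_2 = 1.5301 - 0.05*6.1203 = 1.2241
  y_2 = -1.2712 - 0.05*-10.1693 = -0.7627
Step 3: grad_x = 2*2*1.2241 = 4.8963, grad_y = 2*4*-0.7627 = -6.1016
  x_3 = 1.2241 - 0.05*4.8963 = 0.9793
  y_3 = -0.7627 - 0.05*-6.1016 = -0.4576
Step 4: grad_x = 2*2*0.9793 = 3.917, grad_y = 2*4*-0.4576 = -3.6609
  x_4 = 0.9793 - 0.05*3.917 = 0.7834
  y_4 = -0.4576 - 0.05*-3.6609 = -0.2746
Step 5: grad_x = 2*2*0.7834 = 3.1336, grad_y = 2*4*-0.2746 = -2.1966
  x_5 = 0.7834 - 0.05*3.1336 = 0.6267
  y_5 = -0.2746 - 0.05*-2.1966 = -0.1647
f(0.6267, -0.1647) = 2*0.6267^2 + 4*(-0.1647)^2 = 0.8941


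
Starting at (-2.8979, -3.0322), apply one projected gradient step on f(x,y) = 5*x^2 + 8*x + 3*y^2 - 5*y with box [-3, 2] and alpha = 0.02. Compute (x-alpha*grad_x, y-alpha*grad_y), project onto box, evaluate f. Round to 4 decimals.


Step 1: Compute gradient at (-2.8979, -3.0322).
grad_x = 2*5*-2.8979 + 8 = -20.979
grad_y = 2*3*-3.0322 - 5 = -23.1932
Step 2: Gradient step.
x_raw = -2.8979 - 0.02*-20.979 = -2.4783
y_raw = -3.0322 - 0.02*-23.1932 = -2.5683
Step 3: Project onto [-3, 2].
x_proj = clip(-2.4783) = -2.4783
y_proj = clip(-2.5683) = -2.5683
Step 4: Evaluate f.
f(-2.4783, -2.5683) = 43.5145


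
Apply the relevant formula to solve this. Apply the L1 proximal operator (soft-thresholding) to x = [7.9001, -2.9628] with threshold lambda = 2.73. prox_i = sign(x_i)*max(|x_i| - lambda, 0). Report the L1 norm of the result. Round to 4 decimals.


Soft-thresholding with lambda = 2.73:
prox(7.9001) = sign(7.9001)*max(|7.9001| - 2.73, 0) = 5.1701
prox(-2.9628) = sign(-2.9628)*max(|-2.9628| - 2.73, 0) = -0.2328
prox(x) = [5.1701, -0.2328]
||prox(x)||_1 = 5.1701 + 0.2328 = 5.4029


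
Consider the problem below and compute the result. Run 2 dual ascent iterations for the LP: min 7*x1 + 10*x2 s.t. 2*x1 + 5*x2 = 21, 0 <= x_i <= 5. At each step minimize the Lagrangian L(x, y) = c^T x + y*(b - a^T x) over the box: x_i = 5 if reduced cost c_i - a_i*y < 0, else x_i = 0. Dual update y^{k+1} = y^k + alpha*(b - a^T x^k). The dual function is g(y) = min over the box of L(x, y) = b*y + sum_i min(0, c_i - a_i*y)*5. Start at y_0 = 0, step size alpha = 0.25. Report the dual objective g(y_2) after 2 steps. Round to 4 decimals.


Dual ascent for LP: min 7*x1 + 10*x2, 2*x1 + 5*x2 = 21, 0 <= x_i <= 5
Step 1: y^k = 0.0, reduced costs: (7.0, 10.0)
  x^k = (0.0, 0.0), subgradient = b - a^T x = 21.0
  y^{k+1} = 0.0 + 0.25*21.0 = 5.25
Step 2: y^k = 5.25, reduced costs: (-3.5, -16.25)
  x^k = (5.0, 5.0), subgradient = b - a^T x = -14.0
  y^{k+1} = 5.25 + 0.25*-14.0 = 1.75
Dual objective at y_2 = 1.75: reduced costs (3.5, 1.25), box minimizer x = (0.0, 0.0)
g(y_2) = b*y + (c1 - a1*y)*x1 + (c2 - a2*y)*x2 = 21*1.75 + 3.5*0.0 + 1.25*0.0 = 36.75 + 0.0 + 0.0 = 36.75


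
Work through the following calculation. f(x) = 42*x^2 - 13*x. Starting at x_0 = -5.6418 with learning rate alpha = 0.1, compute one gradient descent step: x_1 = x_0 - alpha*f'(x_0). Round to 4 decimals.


We compute the gradient at x_0 and apply the update.
f'(x) = 84*x - 13
f'(-5.6418) = 84*-5.6418 - 13 = -486.9112
x_1 = -5.6418 - 0.1*-486.9112 = 43.0493


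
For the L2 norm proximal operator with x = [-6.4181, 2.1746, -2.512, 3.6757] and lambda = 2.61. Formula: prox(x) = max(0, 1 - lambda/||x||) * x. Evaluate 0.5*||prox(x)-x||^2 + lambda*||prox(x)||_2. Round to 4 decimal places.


Step 1: Compute ||x||.
||x|| = 8.1081
Step 2: Compute scaling factor.
scale = max(0, 1 - 2.61/8.1081) = 0.6781
Step 3: prox(x) = [-4.3521, 1.4746, -1.7034, 2.4925]
||prox(x)|| = 5.4981
Step 4: Proximal objective.
0.5*||prox-x||^2 = 3.4061
lambda*||prox|| = 14.35
Total = 17.7562


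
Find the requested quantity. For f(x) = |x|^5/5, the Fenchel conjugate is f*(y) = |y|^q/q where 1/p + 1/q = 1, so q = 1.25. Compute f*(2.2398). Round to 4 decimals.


The conjugate exponent q satisfies 1/p + 1/q = 1.
p = 5, so q = 5/(5 - 1) = 1.25
|y|^q = 2.2398^1.25 = 2.7401
f*(2.2398) = 2.7401 / 1.25 = 2.1921


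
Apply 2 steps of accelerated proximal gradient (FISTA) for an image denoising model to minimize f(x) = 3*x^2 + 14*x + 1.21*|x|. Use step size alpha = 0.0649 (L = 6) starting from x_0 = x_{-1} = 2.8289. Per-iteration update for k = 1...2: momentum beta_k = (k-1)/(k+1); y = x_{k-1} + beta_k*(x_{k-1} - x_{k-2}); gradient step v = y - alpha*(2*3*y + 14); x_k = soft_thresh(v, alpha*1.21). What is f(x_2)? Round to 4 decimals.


FISTA on f(x) = 3*x^2 + 14*x + 1.21*|x|
L = 6, alpha = 0.0649
Iteration 1: beta = 0.0, y = 2.8289 + 0.0*(2.8289 - 2.8289) = 2.8289
  grad(y) = 30.9734, v = y - alpha*grad = 0.8187
  prox(v) = soft_thresh(0.8187, 0.0785) = 0.7402
Iteration 2: beta = 0.3333, y = 0.7402 + 0.3333*(0.7402 - 2.8289) = 0.044
  grad(y) = 14.2638, v = y - alpha*grad = -0.8818
  prox(v) = soft_thresh(-0.8818, 0.0785) = -0.8032
f(x_2) = 3*(-0.8032)^2 + 14*(-0.8032) + 1.21*|-0.8032| = -8.3378


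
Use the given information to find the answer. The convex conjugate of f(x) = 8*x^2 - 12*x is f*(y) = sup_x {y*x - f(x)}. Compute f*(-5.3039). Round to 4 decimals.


f*(y) = sup_x {y*x - a*x^2 - b*x} = sup_x {(y-b)*x - a*x^2}
FOC: (y - b) - 2a*x = 0 => x* = (y - b)/(2a)
x* = (-5.3039 + 12)/(2*8) = 0.4185
f*(-5.3039) = (y-b)^2/(4a) = (-5.3039 + 12)^2/(4*8)
= 44.8378/32 = 1.4012
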